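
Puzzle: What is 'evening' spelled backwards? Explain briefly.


Reverse 'evening' character by character: 'gnineve'.

gnineve


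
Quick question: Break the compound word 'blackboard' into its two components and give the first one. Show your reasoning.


Split 'blackboard' into 'black' + 'board'. The first part is 'black'.

black


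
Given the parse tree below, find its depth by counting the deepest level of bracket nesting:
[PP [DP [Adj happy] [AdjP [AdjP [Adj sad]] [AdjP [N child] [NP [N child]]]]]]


Count bracket nesting levels:
'[' at pos 0: depth = 1
'[' at pos 4: depth = 2
'[' at pos 8: depth = 3
'[' at pos 20: depth = 3
'[' at pos 26: depth = 4
'[' at pos 32: depth = 5
'[' at pos 43: depth = 4
'[' at pos 49: depth = 5
'[' at pos 59: depth = 5
'[' at pos 63: depth = 6
Maximum depth reached: 6

6


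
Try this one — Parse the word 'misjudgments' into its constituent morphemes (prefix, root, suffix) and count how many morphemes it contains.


Step 1: Identify prefix: 'mis' (meaning: wrongly)
Step 2: Identify root: 'judge'
Step 3: Identify suffix(es): 'ment, s'
Decomposition: mis- (prefix: wrongly) + judge (root) + -ment (suffix: action/result) + -s (plural)
Total morphemes: 4

4 morphemes (mis- (prefix: wrongly) + judge (root) + -ment (suffix: action/result) + -s (plural))


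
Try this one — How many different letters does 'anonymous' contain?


Unique letters in 'anonymous': {a, m, n, o, s, u, y} = 7 distinct letters.

7


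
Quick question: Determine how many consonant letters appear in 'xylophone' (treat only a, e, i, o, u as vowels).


Consonants in 'xylophone': x, y, l, p, h, n = 6 consonants.

6


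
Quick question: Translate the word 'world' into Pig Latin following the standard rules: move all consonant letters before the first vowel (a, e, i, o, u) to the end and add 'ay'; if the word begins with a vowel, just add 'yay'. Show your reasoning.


'world': move consonant cluster 'w' to end and add 'ay': 'orldway'.

orldway


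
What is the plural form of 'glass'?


Apply rule: Add -es (sibilant/fricative ending). 'glass' becomes 'glasses'.

glasses


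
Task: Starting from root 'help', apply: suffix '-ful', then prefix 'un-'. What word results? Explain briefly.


Step 1: Add suffix '-ful' to 'help' = 'helpful'
Step 2: Add prefix 'un-' to 'helpful' = 'unhelpful'

unhelpful


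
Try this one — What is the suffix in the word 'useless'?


The word 'useless' = 'use' (root) + '-less' (suffix). The suffix is '-less'.

less


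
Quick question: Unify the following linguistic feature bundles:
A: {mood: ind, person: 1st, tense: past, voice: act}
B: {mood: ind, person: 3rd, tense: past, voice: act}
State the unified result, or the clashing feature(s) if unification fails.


Compare features:
mood: A=ind vs B=ind -> unified: ind
person: A=1st vs B=3rd -> CLASH
tense: A=past vs B=past -> unified: past
voice: A=act vs B=act -> unified: act
Clash detected on feature 'person' (1st vs 3rd); unification fails.

CLASH on 'person' (1st vs 3rd)


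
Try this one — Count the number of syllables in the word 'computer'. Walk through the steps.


Break 'computer' into syllables: com-pu-ter -> com | pu | ter = 3 syllables

3 syllables


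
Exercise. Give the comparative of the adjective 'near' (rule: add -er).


Apply comparative formation (add -er): 'near' -> 'nearer'.

nearer


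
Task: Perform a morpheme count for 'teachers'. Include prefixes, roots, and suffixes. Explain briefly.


Decomposition: teach (root) + -er (suffix) + -s (plural) = 3 morpheme(s)

3 morphemes


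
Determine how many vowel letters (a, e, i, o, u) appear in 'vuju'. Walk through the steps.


Vowels in 'vuju': u, u = 2 vowels.

2


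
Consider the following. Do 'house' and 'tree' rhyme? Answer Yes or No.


Rime (stressed vowel + following sounds) of 'house': -ouse = /aʊs/
Rime of 'tree': -ee = /iː/
/aʊs/ and /iː/ are different ending sounds, so the words do not rhyme.

No


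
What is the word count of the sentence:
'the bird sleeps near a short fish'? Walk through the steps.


Split into words: the | bird | sleeps | near | a | short | fish = 7 words.

7


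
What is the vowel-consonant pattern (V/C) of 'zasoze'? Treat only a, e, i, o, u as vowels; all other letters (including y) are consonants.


Letter mapping: z = C, a = V, s = C, o = V, z = C, e = V.

CVCVCV


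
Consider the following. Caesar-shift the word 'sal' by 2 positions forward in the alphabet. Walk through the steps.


Shift each letter by 2: s -> u, a -> c, l -> n. Result: 'ucn'.

ucn


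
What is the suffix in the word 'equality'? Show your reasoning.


The word 'equality' = 'equal' (root) + '-ity' (suffix). The suffix is '-ity'.

ity


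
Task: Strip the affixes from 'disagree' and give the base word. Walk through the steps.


Remove prefix 'dis' from 'disagree' to get root 'agree'.

agree


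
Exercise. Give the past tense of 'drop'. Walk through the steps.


Apply rule: Double final consonant and add -ed. 'drop' becomes 'dropped'.

dropped


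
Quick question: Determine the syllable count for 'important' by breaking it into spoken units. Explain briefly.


Break 'important' into syllables: im-por-tant -> im | por | tant = 3 syllables

3 syllables


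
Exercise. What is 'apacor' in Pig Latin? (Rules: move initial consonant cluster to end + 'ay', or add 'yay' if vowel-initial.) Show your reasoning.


'apacor' starts with a vowel, so add 'yay': 'apacoryay'.

apacoryay


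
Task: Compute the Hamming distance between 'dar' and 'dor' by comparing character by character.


Alignment:
Position 1: 'd' vs 'd' = match
Position 2: 'a' vs 'o' = DIFFER
Position 3: 'r' vs 'r' = match
Total differences: 1

1


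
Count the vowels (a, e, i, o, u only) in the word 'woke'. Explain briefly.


Vowels in 'woke': o, e = 2 vowels.

2


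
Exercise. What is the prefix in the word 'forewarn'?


The word 'forewarn' = 'fore' (prefix) + 'warn' (root). The prefix is 'fore'.

fore


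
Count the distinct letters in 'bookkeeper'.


Unique letters in 'bookkeeper': {b, e, k, o, p, r} = 6 distinct letters.

6


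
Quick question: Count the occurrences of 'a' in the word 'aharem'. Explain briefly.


Letter 'a' in 'aharem': found at position(s) 1, 3 = 2 occurrence(s).

2


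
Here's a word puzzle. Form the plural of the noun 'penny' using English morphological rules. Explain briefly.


Apply rule: Change -y to -ies (consonant + y). 'penny' becomes 'pennies'.

pennies


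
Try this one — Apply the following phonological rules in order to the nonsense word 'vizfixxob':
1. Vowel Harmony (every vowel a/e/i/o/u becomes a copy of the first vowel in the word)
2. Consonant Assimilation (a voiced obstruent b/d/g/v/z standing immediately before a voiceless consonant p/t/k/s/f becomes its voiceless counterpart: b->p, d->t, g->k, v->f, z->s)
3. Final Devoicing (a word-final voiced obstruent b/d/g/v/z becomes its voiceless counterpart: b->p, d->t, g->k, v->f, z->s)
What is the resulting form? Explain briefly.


Starting form: 'vizfixxob'
Rule 1: Vowel Harmony: all vowels become 'i' (matching first vowel). 'vizfixxob' -> 'vizfixxib'
Rule 2: Consonant Assimilation: voiced obstruent before voiceless consonant becomes voiceless ('zf' -> 'sf'). 'vizfixxib' -> 'visfixxib'
Rule 3: Final Devoicing: word-final voiced obstruent 'b' becomes voiceless 'p'. 'visfixxib' -> 'visfixxip'
Final form: 'visfixxip'

visfixxip


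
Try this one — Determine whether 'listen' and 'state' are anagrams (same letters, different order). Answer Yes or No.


Sorted letters of 'listen': 'eilnst'
Sorted letters of 'state': 'aestt'
They do not match.

No


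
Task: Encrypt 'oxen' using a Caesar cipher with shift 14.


Shift each letter by 14: o -> c, x -> l, e -> s, n -> b. Result: 'clsb'.

clsb


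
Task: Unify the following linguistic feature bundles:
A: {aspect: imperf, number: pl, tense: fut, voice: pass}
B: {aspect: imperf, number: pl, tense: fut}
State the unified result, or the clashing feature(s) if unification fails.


Compare features:
aspect: A=imperf vs B=imperf -> unified: imperf
number: A=pl vs B=pl -> unified: pl
tense: A=fut vs B=fut -> unified: fut
voice: A=pass vs B=_ -> unified: pass
No clashes found.

Unified: {aspect: imperf, number: pl, tense: fut, voice: pass}


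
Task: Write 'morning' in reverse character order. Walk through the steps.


Reverse 'morning' character by character: 'gninrom'.

gninrom


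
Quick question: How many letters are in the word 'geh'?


Spell out 'geh' and number each letter: g(1), e(2), h(3). Total: 3 letters.

3


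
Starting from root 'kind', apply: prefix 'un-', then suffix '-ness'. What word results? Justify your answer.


Step 1: Add prefix 'un-' to 'kind' = 'unkind'
Step 2: Add suffix '-ness' to 'unkind' = 'unkindness'

unkindness


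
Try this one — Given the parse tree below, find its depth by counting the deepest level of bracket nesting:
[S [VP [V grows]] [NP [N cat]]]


Count bracket nesting levels:
'[' at pos 0: depth = 1
'[' at pos 3: depth = 2
'[' at pos 7: depth = 3
'[' at pos 18: depth = 2
'[' at pos 22: depth = 3
Maximum depth reached: 3

3


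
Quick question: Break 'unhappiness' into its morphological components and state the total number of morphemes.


Step 1: Identify prefix: 'un' (meaning: not/reverse)
Step 2: Identify root: 'happy'
Step 3: Identify suffix(es): 'ness'
Decomposition: un- (prefix: not/reverse) + happy (root) + -ness (suffix: state of)
Total morphemes: 3

3 morphemes (un- (prefix: not/reverse) + happy (root) + -ness (suffix: state of))


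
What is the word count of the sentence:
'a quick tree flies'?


Split into words: a | quick | tree | flies = 4 words.

4


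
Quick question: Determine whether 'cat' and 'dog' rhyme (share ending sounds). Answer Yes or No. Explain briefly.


Rime (stressed vowel + following sounds) of 'cat': -at = /æt/
Rime of 'dog': -og = /ɒg/
/æt/ and /ɒg/ are different ending sounds, so the words do not rhyme.

No


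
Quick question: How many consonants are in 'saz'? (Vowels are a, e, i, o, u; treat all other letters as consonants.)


Consonants in 'saz': s, z = 2 consonants.

2


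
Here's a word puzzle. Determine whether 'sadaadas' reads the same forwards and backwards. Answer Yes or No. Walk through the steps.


Forward: 'sadaadas'
Reversed: 'sadaadas'
They are identical.

Yes


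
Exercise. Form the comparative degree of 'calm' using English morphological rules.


Apply comparative formation (add -er): 'calm' -> 'calmer'.

calmer


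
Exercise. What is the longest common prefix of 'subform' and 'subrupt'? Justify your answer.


Compare from the start: 3 characters match: 'sub'. Mismatch at position 4: 'f' vs 'r'.

sub


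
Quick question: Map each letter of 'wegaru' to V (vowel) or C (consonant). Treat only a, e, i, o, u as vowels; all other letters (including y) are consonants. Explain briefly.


Letter mapping: w = C, e = V, g = C, a = V, r = C, u = V.

CVCVCV


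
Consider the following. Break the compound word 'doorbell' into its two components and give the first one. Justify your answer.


Split 'doorbell' into 'door' + 'bell'. The first part is 'door'.

door


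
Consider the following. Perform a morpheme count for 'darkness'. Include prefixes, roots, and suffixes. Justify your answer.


Decomposition: dark (root) + -ness (suffix) = 2 morpheme(s)

2 morphemes


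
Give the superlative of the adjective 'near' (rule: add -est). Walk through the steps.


Apply superlative formation (add -est): 'near' -> 'nearest'.

nearest


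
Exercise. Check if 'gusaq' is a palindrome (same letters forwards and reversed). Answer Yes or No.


Forward: 'gusaq'
Reversed: 'qasug'
They differ.

No


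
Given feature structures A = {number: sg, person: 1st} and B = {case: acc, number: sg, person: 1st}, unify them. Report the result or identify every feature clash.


Compare features:
case: A=_ vs B=acc -> unified: acc
number: A=sg vs B=sg -> unified: sg
person: A=1st vs B=1st -> unified: 1st
No clashes found.

Unified: {case: acc, number: sg, person: 1st}


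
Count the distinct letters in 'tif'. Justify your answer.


Unique letters in 'tif': {f, i, t} = 3 distinct letters.

3


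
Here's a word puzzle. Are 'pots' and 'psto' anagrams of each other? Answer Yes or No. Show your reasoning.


Sorted letters of 'pots': 'opst'
Sorted letters of 'psto': 'opst'
They match.

Yes


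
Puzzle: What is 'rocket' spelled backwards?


Reverse 'rocket' character by character: 'tekcor'.

tekcor


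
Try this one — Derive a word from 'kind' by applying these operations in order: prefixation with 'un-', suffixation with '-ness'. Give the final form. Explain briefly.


Step 1: Add prefix 'un-' to 'kind' = 'unkind'
Step 2: Add suffix '-ness' to 'unkind' = 'unkindness'

unkindness


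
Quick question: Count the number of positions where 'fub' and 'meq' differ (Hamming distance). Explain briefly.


Alignment:
Position 1: 'f' vs 'm' = DIFFER
Position 2: 'u' vs 'e' = DIFFER
Position 3: 'b' vs 'q' = DIFFER
Total differences: 3

3


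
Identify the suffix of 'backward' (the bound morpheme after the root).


The word 'backward' = 'back' (root) + '-ward' (suffix). The suffix is '-ward'.

ward


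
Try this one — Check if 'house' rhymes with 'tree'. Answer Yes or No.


Rime (stressed vowel + following sounds) of 'house': -ouse = /aʊs/
Rime of 'tree': -ee = /iː/
/aʊs/ and /iː/ are different ending sounds, so the words do not rhyme.

No


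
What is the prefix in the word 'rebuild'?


The word 'rebuild' = 're' (prefix) + 'build' (root). The prefix is 're'.

re


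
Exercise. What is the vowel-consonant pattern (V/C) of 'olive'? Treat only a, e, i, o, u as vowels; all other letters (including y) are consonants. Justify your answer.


Letter mapping: o = V, l = C, i = V, v = C, e = V.

VCVCV


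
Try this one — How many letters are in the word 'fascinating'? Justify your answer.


Spell out 'fascinating' and number each letter: f(1), a(2), s(3), c(4), i(5), n(6), a(7), t(8), i(9), n(10), g(11). Total: 11 letters.

11


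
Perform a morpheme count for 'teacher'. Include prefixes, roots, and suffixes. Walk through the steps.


Decomposition: teach (root) + -er (suffix) = 2 morpheme(s)

2 morphemes


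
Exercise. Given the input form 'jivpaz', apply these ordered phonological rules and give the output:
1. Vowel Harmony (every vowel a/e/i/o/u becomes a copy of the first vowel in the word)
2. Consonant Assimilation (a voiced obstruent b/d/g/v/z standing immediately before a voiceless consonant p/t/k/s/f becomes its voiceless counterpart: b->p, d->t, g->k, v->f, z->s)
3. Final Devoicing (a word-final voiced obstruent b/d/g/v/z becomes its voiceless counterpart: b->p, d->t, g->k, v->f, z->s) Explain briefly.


Starting form: 'jivpaz'
Rule 1: Vowel Harmony: all vowels become 'i' (matching first vowel). 'jivpaz' -> 'jivpiz'
Rule 2: Consonant Assimilation: voiced obstruent before voiceless consonant becomes voiceless ('vp' -> 'fp'). 'jivpiz' -> 'jifpiz'
Rule 3: Final Devoicing: word-final voiced obstruent 'z' becomes voiceless 's'. 'jifpiz' -> 'jifpis'
Final form: 'jifpis'

jifpis


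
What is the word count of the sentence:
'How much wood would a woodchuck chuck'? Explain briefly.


Split into words: How | much | wood | would | a | woodchuck | chuck = 7 words.

7


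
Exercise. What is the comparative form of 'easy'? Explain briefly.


Apply comparative formation (consonant + y: change y to i, add -er): 'easy' -> 'easier'.

easier


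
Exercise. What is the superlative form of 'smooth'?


Apply superlative formation (add -est): 'smooth' -> 'smoothest'.

smoothest


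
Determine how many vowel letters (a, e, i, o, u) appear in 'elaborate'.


Vowels in 'elaborate': e, a, o, a, e = 5 vowels.

5


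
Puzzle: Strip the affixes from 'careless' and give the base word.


Remove suffix '-less' from 'careless' to get root 'care'.

care


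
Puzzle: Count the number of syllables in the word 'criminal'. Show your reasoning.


Break 'criminal' into syllables: crim-i-nal -> crim | i | nal = 3 syllables

3 syllables


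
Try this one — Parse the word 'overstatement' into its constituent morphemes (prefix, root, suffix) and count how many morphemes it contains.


Step 1: Identify prefix: 'over' (meaning: excessively)
Step 2: Identify root: 'state'
Step 3: Identify suffix(es): 'ment'
Decomposition: over- (prefix: excessively) + state (root) + -ment (suffix: action/result)
Total morphemes: 3

3 morphemes (over- (prefix: excessively) + state (root) + -ment (suffix: action/result))


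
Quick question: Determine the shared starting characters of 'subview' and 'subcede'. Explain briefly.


Compare from the start: 3 characters match: 'sub'. Mismatch at position 4: 'v' vs 'c'.

sub


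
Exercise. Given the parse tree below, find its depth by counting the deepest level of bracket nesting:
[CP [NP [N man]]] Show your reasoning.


Count bracket nesting levels:
'[' at pos 0: depth = 1
'[' at pos 4: depth = 2
'[' at pos 8: depth = 3
Maximum depth reached: 3

3


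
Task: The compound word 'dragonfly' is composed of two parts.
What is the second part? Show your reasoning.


Split 'dragonfly' into 'dragon' + 'fly'. The second part is 'fly'.

fly


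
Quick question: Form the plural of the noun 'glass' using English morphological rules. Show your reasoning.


Apply rule: Add -es (sibilant/fricative ending). 'glass' becomes 'glasses'.

glasses


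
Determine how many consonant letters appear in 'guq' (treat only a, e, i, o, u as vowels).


Consonants in 'guq': g, q = 2 consonants.

2


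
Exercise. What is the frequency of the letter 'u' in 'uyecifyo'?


Letter 'u' in 'uyecifyo': found at position(s) 1 = 1 occurrence(s).

1


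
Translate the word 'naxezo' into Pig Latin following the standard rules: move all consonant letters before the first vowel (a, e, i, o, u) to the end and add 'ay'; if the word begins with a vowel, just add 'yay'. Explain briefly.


'naxezo': move consonant cluster 'n' to end and add 'ay': 'axezonay'.

axezonay


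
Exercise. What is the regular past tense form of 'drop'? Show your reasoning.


Apply rule: Double final consonant and add -ed. 'drop' becomes 'dropped'.

dropped


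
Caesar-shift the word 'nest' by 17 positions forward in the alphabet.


Shift each letter by 17: n -> e, e -> v, s -> j, t -> k. Result: 'evjk'.

evjk


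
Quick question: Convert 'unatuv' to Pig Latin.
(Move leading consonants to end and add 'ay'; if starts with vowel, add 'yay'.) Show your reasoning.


'unatuv' starts with a vowel, so add 'yay': 'unatuvyay'.

unatuvyay


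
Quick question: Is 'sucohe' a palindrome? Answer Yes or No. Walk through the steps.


Forward: 'sucohe'
Reversed: 'ehocus'
They differ.

No


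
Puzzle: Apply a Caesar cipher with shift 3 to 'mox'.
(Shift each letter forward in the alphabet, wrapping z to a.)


Shift each letter by 3: m -> p, o -> r, x -> a. Result: 'pra'.

pra


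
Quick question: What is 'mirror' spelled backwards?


Reverse 'mirror' character by character: 'rorrim'.

rorrim


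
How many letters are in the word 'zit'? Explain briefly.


Spell out 'zit' and number each letter: z(1), i(2), t(3). Total: 3 letters.

3


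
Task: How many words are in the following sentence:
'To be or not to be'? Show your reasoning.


Split into words: To | be | or | not | to | be = 6 words.

6


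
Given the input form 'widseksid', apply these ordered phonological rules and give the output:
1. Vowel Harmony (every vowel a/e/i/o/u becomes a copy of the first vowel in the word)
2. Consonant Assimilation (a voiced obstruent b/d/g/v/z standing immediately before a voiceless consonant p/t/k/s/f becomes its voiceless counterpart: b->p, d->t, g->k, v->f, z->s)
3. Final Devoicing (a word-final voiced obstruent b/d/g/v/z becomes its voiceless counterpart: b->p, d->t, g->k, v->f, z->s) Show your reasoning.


Starting form: 'widseksid'
Rule 1: Vowel Harmony: all vowels become 'i' (matching first vowel). 'widseksid' -> 'widsiksid'
Rule 2: Consonant Assimilation: voiced obstruent before voiceless consonant becomes voiceless ('ds' -> 'ts'). 'widsiksid' -> 'witsiksid'
Rule 3: Final Devoicing: word-final voiced obstruent 'd' becomes voiceless 't'. 'witsiksid' -> 'witsiksit'
Final form: 'witsiksit'

witsiksit


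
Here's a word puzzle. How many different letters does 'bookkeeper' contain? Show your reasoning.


Unique letters in 'bookkeeper': {b, e, k, o, p, r} = 6 distinct letters.

6


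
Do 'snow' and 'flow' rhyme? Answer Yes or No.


Rime (stressed vowel + following sounds) of 'snow': -ow = /oʊ/
Rime of 'flow': -ow = /oʊ/
/oʊ/ and /oʊ/ are the same ending sound, so the words rhyme.

Yes


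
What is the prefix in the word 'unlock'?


The word 'unlock' = 'un' (prefix) + 'lock' (root). The prefix is 'un'.

un


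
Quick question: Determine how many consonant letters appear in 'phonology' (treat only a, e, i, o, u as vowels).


Consonants in 'phonology': p, h, n, l, g, y = 6 consonants.

6


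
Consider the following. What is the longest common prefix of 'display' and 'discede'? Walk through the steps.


Compare from the start: 3 characters match: 'dis'. Mismatch at position 4: 'p' vs 'c'.

dis


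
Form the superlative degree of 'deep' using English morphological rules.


Apply superlative formation (add -est): 'deep' -> 'deepest'.

deepest


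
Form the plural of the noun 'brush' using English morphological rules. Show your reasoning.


Apply rule: Add -es (sibilant/fricative ending). 'brush' becomes 'brushes'.

brushes


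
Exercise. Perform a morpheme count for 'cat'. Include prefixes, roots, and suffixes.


Decomposition: cat (free morpheme) = 1 morpheme(s)

1 morphemes


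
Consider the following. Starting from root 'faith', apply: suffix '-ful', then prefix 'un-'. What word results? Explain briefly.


Step 1: Add suffix '-ful' to 'faith' = 'faithful'
Step 2: Add prefix 'un-' to 'faithful' = 'unfaithful'

unfaithful


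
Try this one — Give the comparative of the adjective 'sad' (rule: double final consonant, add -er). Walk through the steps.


Apply comparative formation (double final consonant, add -er): 'sad' -> 'sadder'.

sadder


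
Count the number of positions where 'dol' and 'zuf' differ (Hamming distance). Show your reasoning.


Alignment:
Position 1: 'd' vs 'z' = DIFFER
Position 2: 'o' vs 'u' = DIFFER
Position 3: 'l' vs 'f' = DIFFER
Total differences: 3

3


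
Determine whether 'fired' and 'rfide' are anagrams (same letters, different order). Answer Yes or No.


Sorted letters of 'fired': 'defir'
Sorted letters of 'rfide': 'defir'
They match.

Yes


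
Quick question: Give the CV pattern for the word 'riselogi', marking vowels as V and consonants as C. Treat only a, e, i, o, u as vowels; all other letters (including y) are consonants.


Letter mapping: r = C, i = V, s = C, e = V, l = C, o = V, g = C, i = V.

CVCVCVCV


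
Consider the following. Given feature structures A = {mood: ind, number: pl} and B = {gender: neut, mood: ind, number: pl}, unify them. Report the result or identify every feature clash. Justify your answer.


Compare features:
gender: A=_ vs B=neut -> unified: neut
mood: A=ind vs B=ind -> unified: ind
number: A=pl vs B=pl -> unified: pl
No clashes found.

Unified: {gender: neut, mood: ind, number: pl}


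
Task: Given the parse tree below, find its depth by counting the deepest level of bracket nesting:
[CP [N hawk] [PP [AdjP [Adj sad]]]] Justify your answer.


Count bracket nesting levels:
'[' at pos 0: depth = 1
'[' at pos 4: depth = 2
'[' at pos 13: depth = 2
'[' at pos 17: depth = 3
'[' at pos 23: depth = 4
Maximum depth reached: 4

4


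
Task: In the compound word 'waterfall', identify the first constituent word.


Split 'waterfall' into 'water' + 'fall'. The first part is 'water'.

water


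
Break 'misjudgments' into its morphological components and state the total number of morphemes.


Step 1: Identify prefix: 'mis' (meaning: wrongly)
Step 2: Identify root: 'judge'
Step 3: Identify suffix(es): 'ment, s'
Decomposition: mis- (prefix: wrongly) + judge (root) + -ment (suffix: action/result) + -s (plural)
Total morphemes: 4

4 morphemes (mis- (prefix: wrongly) + judge (root) + -ment (suffix: action/result) + -s (plural))


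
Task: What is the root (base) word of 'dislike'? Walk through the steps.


Remove prefix 'dis' from 'dislike' to get root 'like'.

like


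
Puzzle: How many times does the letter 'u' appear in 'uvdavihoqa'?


Letter 'u' in 'uvdavihoqa': found at position(s) 1 = 1 occurrence(s).

1


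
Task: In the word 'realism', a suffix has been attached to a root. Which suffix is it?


The word 'realism' = 'real' (root) + '-ism' (suffix). The suffix is '-ism'.

ism


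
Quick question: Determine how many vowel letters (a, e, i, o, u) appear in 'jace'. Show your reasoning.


Vowels in 'jace': a, e = 2 vowels.

2


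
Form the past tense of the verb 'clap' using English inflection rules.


Apply rule: Double final consonant and add -ed. 'clap' becomes 'clapped'.

clapped


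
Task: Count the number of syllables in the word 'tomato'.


Break 'tomato' into syllables: to-ma-to -> to | ma | to = 3 syllables

3 syllables


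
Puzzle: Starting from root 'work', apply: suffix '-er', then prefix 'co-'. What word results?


Step 1: Add suffix '-er' to 'work' = 'worker'
Step 2: Add prefix 'co-' to 'worker' = 'coworker'

coworker


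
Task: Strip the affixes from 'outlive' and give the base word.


Remove prefix 'out' from 'outlive' to get root 'live'.

live


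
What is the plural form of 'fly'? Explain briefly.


Apply rule: Change -y to -ies (consonant + y). 'fly' becomes 'flies'.

flies


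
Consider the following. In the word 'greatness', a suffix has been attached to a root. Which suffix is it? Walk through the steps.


The word 'greatness' = 'great' (root) + '-ness' (suffix). The suffix is '-ness'.

ness


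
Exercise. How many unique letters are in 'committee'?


Unique letters in 'committee': {c, e, i, m, o, t} = 6 distinct letters.

6


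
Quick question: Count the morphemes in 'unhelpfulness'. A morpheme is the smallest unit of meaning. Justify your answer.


Decomposition: un- (prefix) + help (root) + -ful (suffix) + -ness (suffix) = 4 morpheme(s)

4 morphemes


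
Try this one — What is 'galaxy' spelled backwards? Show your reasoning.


Reverse 'galaxy' character by character: 'yxalag'.

yxalag


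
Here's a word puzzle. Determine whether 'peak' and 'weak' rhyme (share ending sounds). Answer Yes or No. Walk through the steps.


Rime (stressed vowel + following sounds) of 'peak': -eak = /iːk/
Rime of 'weak': -eak = /iːk/
/iːk/ and /iːk/ are the same ending sound, so the words rhyme.

Yes


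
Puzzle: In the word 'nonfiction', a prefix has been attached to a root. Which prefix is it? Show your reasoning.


The word 'nonfiction' = 'non' (prefix) + 'fiction' (root). The prefix is 'non'.

non


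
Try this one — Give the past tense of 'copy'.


Apply rule: Change -y to -ied. 'copy' becomes 'copied'.

copied


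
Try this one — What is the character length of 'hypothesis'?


Spell out 'hypothesis' and number each letter: h(1), y(2), p(3), o(4), t(5), h(6), e(7), s(8), i(9), s(10). Total: 10 letters.

10


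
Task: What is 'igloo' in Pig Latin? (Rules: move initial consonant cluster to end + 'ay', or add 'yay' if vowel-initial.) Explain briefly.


'igloo' starts with a vowel, so add 'yay': 'iglooyay'.

iglooyay


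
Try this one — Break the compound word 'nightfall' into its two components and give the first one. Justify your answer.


Split 'nightfall' into 'night' + 'fall'. The first part is 'night'.

night


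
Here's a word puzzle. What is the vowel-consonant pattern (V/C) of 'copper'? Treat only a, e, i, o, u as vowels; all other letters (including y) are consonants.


Letter mapping: c = C, o = V, p = C, p = C, e = V, r = C.

CVCCVC


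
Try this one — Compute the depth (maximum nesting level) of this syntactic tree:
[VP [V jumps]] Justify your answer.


Count bracket nesting levels:
'[' at pos 0: depth = 1
'[' at pos 4: depth = 2
Maximum depth reached: 2

2


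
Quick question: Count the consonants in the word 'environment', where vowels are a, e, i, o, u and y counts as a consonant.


Consonants in 'environment': n, v, r, n, m, n, t = 7 consonants.

7


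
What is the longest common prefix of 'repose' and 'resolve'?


Compare from the start: 2 characters match: 're'. Mismatch at position 3: 'p' vs 's'.

re


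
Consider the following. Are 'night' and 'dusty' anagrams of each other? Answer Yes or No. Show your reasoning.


Sorted letters of 'night': 'ghint'
Sorted letters of 'dusty': 'dstuy'
They do not match.

No


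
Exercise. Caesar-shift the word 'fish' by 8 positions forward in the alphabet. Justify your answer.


Shift each letter by 8: f -> n, i -> q, s -> a, h -> p. Result: 'nqap'.

nqap


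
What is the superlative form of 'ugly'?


Apply superlative formation (consonant + y: change y to i, add -est): 'ugly' -> 'ugliest'.

ugliest


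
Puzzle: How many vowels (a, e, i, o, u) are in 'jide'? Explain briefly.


Vowels in 'jide': i, e = 2 vowels.

2


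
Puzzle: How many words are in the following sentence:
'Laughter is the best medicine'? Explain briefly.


Split into words: Laughter | is | the | best | medicine = 5 words.

5


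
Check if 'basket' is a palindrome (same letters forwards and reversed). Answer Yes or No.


Forward: 'basket'
Reversed: 'teksab'
They differ.

No


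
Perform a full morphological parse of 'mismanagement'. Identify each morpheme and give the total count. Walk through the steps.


Step 1: Identify prefix: 'mis' (meaning: wrongly)
Step 2: Identify root: 'manage'
Step 3: Identify suffix(es): 'ment'
Decomposition: mis- (prefix: wrongly) + manage (root) + -ment (suffix: action/result)
Total morphemes: 3

3 morphemes (mis- (prefix: wrongly) + manage (root) + -ment (suffix: action/result))


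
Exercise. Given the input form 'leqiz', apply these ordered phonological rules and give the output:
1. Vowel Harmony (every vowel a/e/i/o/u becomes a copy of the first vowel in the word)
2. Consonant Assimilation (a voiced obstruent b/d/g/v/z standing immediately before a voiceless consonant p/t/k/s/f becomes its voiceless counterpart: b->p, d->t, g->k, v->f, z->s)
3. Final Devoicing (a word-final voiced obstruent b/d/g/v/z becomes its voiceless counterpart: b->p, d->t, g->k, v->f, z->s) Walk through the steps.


Starting form: 'leqiz'
Rule 1: Vowel Harmony: all vowels become 'e' (matching first vowel). 'leqiz' -> 'leqez'
Rule 2: Consonant Assimilation: no voiced obstruent (b/d/g/v/z) stands immediately before a voiceless consonant (p/t/k/s/f). No change.
Rule 3: Final Devoicing: word-final voiced obstruent 'z' becomes voiceless 's'. 'leqez' -> 'leqes'
Final form: 'leqes'

leqes


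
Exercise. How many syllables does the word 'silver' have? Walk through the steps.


Break 'silver' into syllables: sil-ver -> sil | ver = 2 syllables

2 syllables


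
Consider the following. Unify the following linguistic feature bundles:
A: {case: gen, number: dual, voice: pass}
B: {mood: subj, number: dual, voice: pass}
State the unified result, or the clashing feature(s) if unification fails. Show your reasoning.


Compare features:
case: A=gen vs B=_ -> unified: gen
mood: A=_ vs B=subj -> unified: subj
number: A=dual vs B=dual -> unified: dual
voice: A=pass vs B=pass -> unified: pass
No clashes found.

Unified: {case: gen, mood: subj, number: dual, voice: pass}


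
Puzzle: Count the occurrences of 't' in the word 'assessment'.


Letter 't' in 'assessment': found at position(s) 10 = 1 occurrence(s).

1


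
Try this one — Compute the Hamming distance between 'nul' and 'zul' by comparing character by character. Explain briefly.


Alignment:
Position 1: 'n' vs 'z' = DIFFER
Position 2: 'u' vs 'u' = match
Position 3: 'l' vs 'l' = match
Total differences: 1

1


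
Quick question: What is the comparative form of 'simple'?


Apply comparative formation (ends in e: add -r): 'simple' -> 'simpler'.

simpler


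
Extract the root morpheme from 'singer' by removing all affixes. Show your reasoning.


Remove suffix '-er' from 'singer' to get root 'sing'.

sing


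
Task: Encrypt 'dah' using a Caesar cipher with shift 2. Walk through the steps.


Shift each letter by 2: d -> f, a -> c, h -> j. Result: 'fcj'.

fcj


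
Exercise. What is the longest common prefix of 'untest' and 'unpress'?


Compare from the start: 2 characters match: 'un'. Mismatch at position 3: 't' vs 'p'.

un


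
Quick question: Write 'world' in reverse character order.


Reverse 'world' character by character: 'dlrow'.

dlrow


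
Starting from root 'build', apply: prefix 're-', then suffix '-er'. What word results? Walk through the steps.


Step 1: Add prefix 're-' to 'build' = 'rebuild'
Step 2: Add suffix '-er' to 'rebuild' = 'rebuilder'

rebuilder


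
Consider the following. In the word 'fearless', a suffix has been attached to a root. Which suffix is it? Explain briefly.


The word 'fearless' = 'fear' (root) + '-less' (suffix). The suffix is '-less'.

less


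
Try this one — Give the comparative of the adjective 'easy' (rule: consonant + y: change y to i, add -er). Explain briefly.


Apply comparative formation (consonant + y: change y to i, add -er): 'easy' -> 'easier'.

easier


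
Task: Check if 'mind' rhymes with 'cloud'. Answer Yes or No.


Rime (stressed vowel + following sounds) of 'mind': -ind = /aɪnd/
Rime of 'cloud': -oud = /aʊd/
/aɪnd/ and /aʊd/ are different ending sounds, so the words do not rhyme.

No


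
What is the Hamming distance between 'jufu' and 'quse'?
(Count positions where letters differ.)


Alignment:
Position 1: 'j' vs 'q' = DIFFER
Position 2: 'u' vs 'u' = match
Position 3: 'f' vs 's' = DIFFER
Position 4: 'u' vs 'e' = DIFFER
Total differences: 3

3


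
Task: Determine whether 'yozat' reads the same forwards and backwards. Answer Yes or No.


Forward: 'yozat'
Reversed: 'tazoy'
They differ.

No


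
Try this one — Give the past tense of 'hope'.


Apply rule: Add -d (word ends in -e). 'hope' becomes 'hoped'.

hoped


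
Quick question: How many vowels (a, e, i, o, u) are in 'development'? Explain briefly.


Vowels in 'development': e, e, o, e = 4 vowels.

4


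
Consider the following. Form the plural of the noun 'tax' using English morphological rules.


Apply rule: Add -es (sibilant/fricative ending). 'tax' becomes 'taxes'.

taxes


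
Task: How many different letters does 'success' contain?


Unique letters in 'success': {c, e, s, u} = 4 distinct letters.

4


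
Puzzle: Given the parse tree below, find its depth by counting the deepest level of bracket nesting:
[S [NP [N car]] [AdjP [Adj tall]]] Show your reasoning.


Count bracket nesting levels:
'[' at pos 0: depth = 1
'[' at pos 3: depth = 2
'[' at pos 7: depth = 3
'[' at pos 16: depth = 2
'[' at pos 22: depth = 3
Maximum depth reached: 3

3


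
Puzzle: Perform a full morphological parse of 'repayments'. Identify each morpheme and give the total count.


Step 1: Identify prefix: 're' (meaning: again)
Step 2: Identify root: 'pay'
Step 3: Identify suffix(es): 'ment, s'
Decomposition: re- (prefix: again) + pay (root) + -ment (suffix: action/result) + -s (plural)
Total morphemes: 4

4 morphemes (re- (prefix: again) + pay (root) + -ment (suffix: action/result) + -s (plural))


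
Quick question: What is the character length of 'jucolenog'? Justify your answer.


Spell out 'jucolenog' and number each letter: j(1), u(2), c(3), o(4), l(5), e(6), n(7), o(8), g(9). Total: 9 letters.

9


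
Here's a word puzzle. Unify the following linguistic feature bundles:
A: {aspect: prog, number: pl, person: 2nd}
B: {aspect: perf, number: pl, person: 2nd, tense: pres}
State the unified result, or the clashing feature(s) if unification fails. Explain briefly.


Compare features:
aspect: A=prog vs B=perf -> CLASH
number: A=pl vs B=pl -> unified: pl
person: A=2nd vs B=2nd -> unified: 2nd
tense: A=_ vs B=pres -> unified: pres
Clash detected on feature 'aspect' (prog vs perf); unification fails.

CLASH on 'aspect' (prog vs perf)


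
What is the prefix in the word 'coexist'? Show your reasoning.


The word 'coexist' = 'co' (prefix) + 'exist' (root). The prefix is 'co'.

co


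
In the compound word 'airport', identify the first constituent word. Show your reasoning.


Split 'airport' into 'air' + 'port'. The first part is 'air'.

air


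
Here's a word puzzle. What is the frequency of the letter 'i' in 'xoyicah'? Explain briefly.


Letter 'i' in 'xoyicah': found at position(s) 4 = 1 occurrence(s).

1


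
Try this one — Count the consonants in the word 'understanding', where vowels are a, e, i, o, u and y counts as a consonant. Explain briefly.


Consonants in 'understanding': n, d, r, s, t, n, d, n, g = 9 consonants.

9


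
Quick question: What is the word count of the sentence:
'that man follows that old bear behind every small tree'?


Split into words: that | man | follows | that | old | bear | behind | every | small | tree = 10 words.

10


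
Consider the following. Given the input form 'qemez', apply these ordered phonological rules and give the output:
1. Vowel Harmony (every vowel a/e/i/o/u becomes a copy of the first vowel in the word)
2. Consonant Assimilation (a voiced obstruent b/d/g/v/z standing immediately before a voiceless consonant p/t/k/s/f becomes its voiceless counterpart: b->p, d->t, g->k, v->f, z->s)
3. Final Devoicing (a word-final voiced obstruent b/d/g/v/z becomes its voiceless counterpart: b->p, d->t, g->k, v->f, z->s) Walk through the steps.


Starting form: 'qemez'
Rule 1: Vowel Harmony: all vowels already match. No change.
Rule 2: Consonant Assimilation: no voiced obstruent (b/d/g/v/z) stands immediately before a voiceless consonant (p/t/k/s/f). No change.
Rule 3: Final Devoicing: word-final voiced obstruent 'z' becomes voiceless 's'. 'qemez' -> 'qemes'
Final form: 'qemes'

qemes


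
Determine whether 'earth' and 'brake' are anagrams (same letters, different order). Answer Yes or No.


Sorted letters of 'earth': 'aehrt'
Sorted letters of 'brake': 'abekr'
They do not match.

No


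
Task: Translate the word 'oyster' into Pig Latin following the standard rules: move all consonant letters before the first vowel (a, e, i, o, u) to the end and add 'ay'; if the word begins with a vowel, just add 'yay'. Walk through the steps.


'oyster' starts with a vowel, so add 'yay': 'oysteryay'.

oysteryay


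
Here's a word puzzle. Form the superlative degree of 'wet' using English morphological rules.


Apply superlative formation (double final consonant, add -est): 'wet' -> 'wettest'.

wettest


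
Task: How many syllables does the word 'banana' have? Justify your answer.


Break 'banana' into syllables: ba-na-na -> ba | na | na = 3 syllables

3 syllables


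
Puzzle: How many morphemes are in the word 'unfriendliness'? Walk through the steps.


Decomposition: un- (prefix) + friend (root) + -ly (suffix) + -ness (suffix) = 4 morpheme(s)

4 morphemes


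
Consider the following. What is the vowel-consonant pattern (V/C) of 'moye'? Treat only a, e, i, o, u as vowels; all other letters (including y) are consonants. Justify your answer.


Letter mapping: m = C, o = V, y = C, e = V.

CVCV
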